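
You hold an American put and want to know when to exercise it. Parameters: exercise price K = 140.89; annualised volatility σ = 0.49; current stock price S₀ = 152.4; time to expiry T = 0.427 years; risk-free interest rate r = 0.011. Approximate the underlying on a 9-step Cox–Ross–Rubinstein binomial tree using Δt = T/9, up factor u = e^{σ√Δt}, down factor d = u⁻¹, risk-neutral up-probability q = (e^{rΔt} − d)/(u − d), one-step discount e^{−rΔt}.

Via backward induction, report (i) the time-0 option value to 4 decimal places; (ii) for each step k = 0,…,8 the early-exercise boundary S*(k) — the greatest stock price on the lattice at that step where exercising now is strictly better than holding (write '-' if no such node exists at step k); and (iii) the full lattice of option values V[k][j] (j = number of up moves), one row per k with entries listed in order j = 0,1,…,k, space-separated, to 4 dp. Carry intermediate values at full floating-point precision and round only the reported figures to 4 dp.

price = 13.1723
boundary = - - - - - 89.3763 99.4432 110.6439 123.1062
tree:
13.1723
18.3882 7.4400
24.9991 11.1245 3.3885
32.9701 16.2440 5.4962 1.0700
42.0074 23.0491 8.7639 1.9018 0.1547
51.5137 31.5795 13.6757 3.3617 0.2952 0.0000
60.5614 41.4468 20.7423 5.9048 0.5635 0.0000 0.0000
68.6933 51.5137 30.2461 10.2938 1.0755 0.0000 0.0000 0.0000
76.0019 60.5614 41.4468 17.7838 2.0527 0.0000 0.0000 0.0000 0.0000
82.5707 68.6933 51.5137 30.2461 3.9178 0.0000 0.0000 0.0000 0.0000 0.0000

Δt=0.04744, u=1.11263, d=0.89877, q=0.47578, disc=e^(-rΔt)=0.99948
k=9 terminal: V=max(K-S,0) → 82.5707 68.6933 51.5137 30.2461 3.9178 0.0000 0.0000 0.0000 0.0000 0.0000
k=8: j=0 S=64.8881 intr=76.0019 cont=75.9284 V=76.0019[EX]; j=1 S=80.3286 intr=60.5614 cont=60.4879 V=60.5614[EX]; j=2 S=99.4432 intr=41.4468 cont=41.3733 V=41.4468[EX]; j=3 S=123.1062 intr=17.7838 cont=17.7103 V=17.7838[EX]; j=4 S=152.4000 intr=0.0000 cont=2.0527 V=2.0527[hold]; j=5 S=188.6644 intr=0.0000 cont=0.0000 V=0.0000[hold]; j=6 S=233.5581 intr=0.0000 cont=0.0000 V=0.0000[hold]; j=7 S=289.1345 intr=0.0000 cont=0.0000 V=0.0000[hold]; j=8 S=357.9356 intr=0.0000 cont=0.0000 V=0.0000[hold]  S*(8)=123.1062
k=7: j=0 S=72.1967 intr=68.6933 cont=68.6198 V=68.6933[EX]; j=1 S=89.3763 intr=51.5137 cont=51.4402 V=51.5137[EX]; j=2 S=110.6439 intr=30.2461 cont=30.1726 V=30.2461[EX]; j=3 S=136.9722 intr=3.9178 cont=10.2938 V=10.2938[hold]; j=4 S=169.5655 intr=0.0000 cont=1.0755 V=1.0755[hold]; j=5 S=209.9145 intr=0.0000 cont=0.0000 V=0.0000[hold]; j=6 S=259.8648 intr=0.0000 cont=0.0000 V=0.0000[hold]; j=7 S=321.7010 intr=0.0000 cont=0.0000 V=0.0000[hold]  S*(7)=110.6439
k=6: j=0 S=80.3286 intr=60.5614 cont=60.4879 V=60.5614[EX]; j=1 S=99.4432 intr=41.4468 cont=41.3733 V=41.4468[EX]; j=2 S=123.1062 intr=17.7838 cont=20.7423 V=20.7423[hold]; j=3 S=152.4000 intr=0.0000 cont=5.9048 V=5.9048[hold]; j=4 S=188.6644 intr=0.0000 cont=0.5635 V=0.5635[hold]; j=5 S=233.5581 intr=0.0000 cont=0.0000 V=0.0000[hold]; j=6 S=289.1345 intr=0.0000 cont=0.0000 V=0.0000[hold]  S*(6)=99.4432
k=5: j=0 S=89.3763 intr=51.5137 cont=51.4402 V=51.5137[EX]; j=1 S=110.6439 intr=30.2461 cont=31.5795 V=31.5795[hold]; j=2 S=136.9722 intr=3.9178 cont=13.6757 V=13.6757[hold]; j=3 S=169.5655 intr=0.0000 cont=3.3617 V=3.3617[hold]; j=4 S=209.9145 intr=0.0000 cont=0.2952 V=0.2952[hold]; j=5 S=259.8648 intr=0.0000 cont=0.0000 V=0.0000[hold]  S*(5)=89.3763
k=4: j=0 S=99.4432 intr=41.4468 cont=42.0074 V=42.0074[hold]; j=1 S=123.1062 intr=17.7838 cont=23.0491 V=23.0491[hold]; j=2 S=152.4000 intr=0.0000 cont=8.7639 V=8.7639[hold]; j=3 S=188.6644 intr=0.0000 cont=1.9018 V=1.9018[hold]; j=4 S=233.5581 intr=0.0000 cont=0.1547 V=0.1547[hold]  S*(4)=-
k=3: j=0 S=110.6439 intr=30.2461 cont=32.9701 V=32.9701[hold]; j=1 S=136.9722 intr=3.9178 cont=16.2440 V=16.2440[hold]; j=2 S=169.5655 intr=0.0000 cont=5.4962 V=5.4962[hold]; j=3 S=209.9145 intr=0.0000 cont=1.0700 V=1.0700[hold]  S*(3)=-
k=2: j=0 S=123.1062 intr=17.7838 cont=24.9991 V=24.9991[hold]; j=1 S=152.4000 intr=0.0000 cont=11.1245 V=11.1245[hold]; j=2 S=188.6644 intr=0.0000 cont=3.3885 V=3.3885[hold]  S*(2)=-
k=1: j=0 S=136.9722 intr=3.9178 cont=18.3882 V=18.3882[hold]; j=1 S=169.5655 intr=0.0000 cont=7.4400 V=7.4400[hold]  S*(1)=-
k=0: j=0 S=152.4000 intr=0.0000 cont=13.1723 V=13.1723[hold]  S*(0)=-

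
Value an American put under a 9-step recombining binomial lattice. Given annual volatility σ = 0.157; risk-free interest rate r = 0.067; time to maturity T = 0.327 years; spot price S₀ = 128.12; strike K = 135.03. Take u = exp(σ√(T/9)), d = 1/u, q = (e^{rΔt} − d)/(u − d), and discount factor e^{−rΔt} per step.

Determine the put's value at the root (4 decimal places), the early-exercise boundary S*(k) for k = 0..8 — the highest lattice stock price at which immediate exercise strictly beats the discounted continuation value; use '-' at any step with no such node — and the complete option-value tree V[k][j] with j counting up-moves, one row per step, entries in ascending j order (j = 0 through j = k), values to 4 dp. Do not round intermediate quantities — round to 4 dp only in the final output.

params: Δt=0.03633 u=1.03038 d=0.97052 q=0.53323 e^(-rΔt)=0.99757
t_9 payoffs: 37.1609 31.1243 24.7154 17.9112 10.6873 3.0179 0.0000 0.0000 0.0000 0.0000
t_8: node(8,0) S=100.8422 payoff=34.1878 vs cont=33.8594 → 34.1878 [stop]  node(8,1) S=107.0622 payoff=27.9678 vs cont=27.6395 → 27.9678 [stop]  node(8,2) S=113.6658 payoff=21.3642 vs cont=21.0359 → 21.3642 [stop]  node(8,3) S=120.6767 payoff=14.3533 vs cont=14.0250 → 14.3533 [stop]  node(8,4) S=128.1200 payoff=6.9100 vs cont=6.5817 → 6.9100 [stop]  node(8,5) S=136.0224 payoff=0.0000 vs cont=1.4052 → 1.4052 [wait]  node(8,6) S=144.4123 payoff=0.0000 vs cont=0.0000 → 0.0000 [wait]  node(8,7) S=153.3196 payoff=0.0000 vs cont=0.0000 → 0.0000 [wait]  node(8,8) S=162.7764 payoff=0.0000 vs cont=0.0000 → 0.0000 [wait]  ⇒ S*(8)=128.1200
t_7: node(7,0) S=103.9057 payoff=31.1243 vs cont=30.7960 → 31.1243 [stop]  node(7,1) S=110.3146 payoff=24.7154 vs cont=24.3871 → 24.7154 [stop]  node(7,2) S=117.1188 payoff=17.9112 vs cont=17.5829 → 17.9112 [stop]  node(7,3) S=124.3427 payoff=10.6873 vs cont=10.3590 → 10.6873 [stop]  node(7,4) S=132.0121 payoff=3.0179 vs cont=3.9650 → 3.9650 [wait]  node(7,5) S=140.1546 payoff=0.0000 vs cont=0.6543 → 0.6543 [wait]  node(7,6) S=148.7993 payoff=0.0000 vs cont=0.0000 → 0.0000 [wait]  node(7,7) S=157.9773 payoff=0.0000 vs cont=0.0000 → 0.0000 [wait]  ⇒ S*(7)=124.3427
t_6: node(6,0) S=107.0622 payoff=27.9678 vs cont=27.6395 → 27.9678 [stop]  node(6,1) S=113.6658 payoff=21.3642 vs cont=21.0359 → 21.3642 [stop]  node(6,2) S=120.6767 payoff=14.3533 vs cont=14.0250 → 14.3533 [stop]  node(6,3) S=128.1200 payoff=6.9100 vs cont=7.0855 → 7.0855 [wait]  node(6,4) S=136.0224 payoff=0.0000 vs cont=2.1943 → 2.1943 [wait]  node(6,5) S=144.4123 payoff=0.0000 vs cont=0.3047 → 0.3047 [wait]  node(6,6) S=153.3196 payoff=0.0000 vs cont=0.0000 → 0.0000 [wait]  ⇒ S*(6)=120.6767
t_5: node(5,0) S=110.3146 payoff=24.7154 vs cont=24.3871 → 24.7154 [stop]  node(5,1) S=117.1188 payoff=17.9112 vs cont=17.5829 → 17.9112 [stop]  node(5,2) S=124.3427 payoff=10.6873 vs cont=10.4524 → 10.6873 [stop]  node(5,3) S=132.0121 payoff=3.0179 vs cont=4.4664 → 4.4664 [wait]  node(5,4) S=140.1546 payoff=0.0000 vs cont=1.1838 → 1.1838 [wait]  node(5,5) S=148.7993 payoff=0.0000 vs cont=0.1419 → 0.1419 [wait]  ⇒ S*(5)=124.3427
t_4: node(4,0) S=113.6658 payoff=21.3642 vs cont=21.0359 → 21.3642 [stop]  node(4,1) S=120.6767 payoff=14.3533 vs cont=14.0250 → 14.3533 [stop]  node(4,2) S=128.1200 payoff=6.9100 vs cont=7.3522 → 7.3522 [wait]  node(4,3) S=136.0224 payoff=0.0000 vs cont=2.7094 → 2.7094 [wait]  node(4,4) S=144.4123 payoff=0.0000 vs cont=0.6267 → 0.6267 [wait]  ⇒ S*(4)=120.6767
t_3: node(3,0) S=117.1188 payoff=17.9112 vs cont=17.5829 → 17.9112 [stop]  node(3,1) S=124.3427 payoff=10.6873 vs cont=10.5943 → 10.6873 [stop]  node(3,2) S=132.0121 payoff=3.0179 vs cont=4.8647 → 4.8647 [wait]  node(3,3) S=140.1546 payoff=0.0000 vs cont=1.5949 → 1.5949 [wait]  ⇒ S*(3)=124.3427
t_2: node(2,0) S=120.6767 payoff=14.3533 vs cont=14.0250 → 14.3533 [stop]  node(2,1) S=128.1200 payoff=6.9100 vs cont=7.5641 → 7.5641 [wait]  node(2,2) S=136.0224 payoff=0.0000 vs cont=3.1135 → 3.1135 [wait]  ⇒ S*(2)=120.6767
t_1: node(1,0) S=124.3427 payoff=10.6873 vs cont=10.7070 → 10.7070 [wait]  node(1,1) S=132.0121 payoff=3.0179 vs cont=5.1783 → 5.1783 [wait]  ⇒ S*(1)=-
t_0: node(0,0) S=128.1200 payoff=6.9100 vs cont=7.7400 → 7.7400 [wait]  ⇒ S*(0)=-

price = 7.7400
boundary = - - 120.6767 124.3427 120.6767 124.3427 120.6767 124.3427 128.1200
tree:
7.7400
10.7070 5.1783
14.3533 7.5641 3.1135
17.9112 10.6873 4.8647 1.5949
21.3642 14.3533 7.3522 2.7094 0.6267
24.7154 17.9112 10.6873 4.4664 1.1838 0.1419
27.9678 21.3642 14.3533 7.0855 2.1943 0.3047 0.0000
31.1243 24.7154 17.9112 10.6873 3.9650 0.6543 0.0000 0.0000
34.1878 27.9678 21.3642 14.3533 6.9100 1.4052 0.0000 0.0000 0.0000
37.1609 31.1243 24.7154 17.9112 10.6873 3.0179 0.0000 0.0000 0.0000 0.0000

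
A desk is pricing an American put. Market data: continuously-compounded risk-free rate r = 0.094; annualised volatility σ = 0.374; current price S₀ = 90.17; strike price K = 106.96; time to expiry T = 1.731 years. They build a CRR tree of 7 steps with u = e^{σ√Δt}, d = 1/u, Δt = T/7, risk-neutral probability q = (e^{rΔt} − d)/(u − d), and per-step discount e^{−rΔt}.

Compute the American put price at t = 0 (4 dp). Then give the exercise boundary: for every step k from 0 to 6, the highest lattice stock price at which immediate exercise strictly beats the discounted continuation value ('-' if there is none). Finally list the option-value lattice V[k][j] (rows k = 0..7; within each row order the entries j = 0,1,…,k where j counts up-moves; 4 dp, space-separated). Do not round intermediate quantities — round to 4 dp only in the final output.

params: Δt=0.24729 u=1.20440 d=0.83029 q=0.51650 e^(-rΔt)=0.97702
t_7 payoffs: 82.4318 71.3799 55.3482 32.0929 0.0000 0.0000 0.0000 0.0000
t_6: node(6,0) S=29.5417 payoff=77.4183 vs cont=74.9607 → 77.4183 [stop]  node(6,1) S=42.8527 payoff=64.1073 vs cont=61.6497 → 64.1073 [stop]  node(6,2) S=62.1613 payoff=44.7987 vs cont=42.3411 → 44.7987 [stop]  node(6,3) S=90.1700 payoff=16.7900 vs cont=15.1604 → 16.7900 [stop]  node(6,4) S=130.7989 payoff=0.0000 vs cont=0.0000 → 0.0000 [wait]  node(6,5) S=189.7344 payoff=0.0000 vs cont=0.0000 → 0.0000 [wait]  node(6,6) S=275.2251 payoff=0.0000 vs cont=0.0000 → 0.0000 [wait]  ⇒ S*(6)=90.1700
t_5: node(5,0) S=35.5801 payoff=71.3799 vs cont=68.9223 → 71.3799 [stop]  node(5,1) S=51.6118 payoff=55.3482 vs cont=52.8906 → 55.3482 [stop]  node(5,2) S=74.8671 payoff=32.0929 vs cont=29.6353 → 32.0929 [stop]  node(5,3) S=108.6008 payoff=0.0000 vs cont=7.9315 → 7.9315 [wait]  node(5,4) S=157.5343 payoff=0.0000 vs cont=0.0000 → 0.0000 [wait]  node(5,5) S=228.5162 payoff=0.0000 vs cont=0.0000 → 0.0000 [wait]  ⇒ S*(5)=74.8671
t_4: node(4,0) S=42.8527 payoff=64.1073 vs cont=61.6497 → 64.1073 [stop]  node(4,1) S=62.1613 payoff=44.7987 vs cont=42.3411 → 44.7987 [stop]  node(4,2) S=90.1700 payoff=16.7900 vs cont=19.1629 → 19.1629 [wait]  node(4,3) S=130.7989 payoff=0.0000 vs cont=3.7468 → 3.7468 [wait]  node(4,4) S=189.7344 payoff=0.0000 vs cont=0.0000 → 0.0000 [wait]  ⇒ S*(4)=62.1613
t_3: node(3,0) S=51.6118 payoff=55.3482 vs cont=52.8906 → 55.3482 [stop]  node(3,1) S=74.8671 payoff=32.0929 vs cont=30.8327 → 32.0929 [stop]  node(3,2) S=108.6008 payoff=0.0000 vs cont=10.9431 → 10.9431 [wait]  node(3,3) S=157.5343 payoff=0.0000 vs cont=1.7699 → 1.7699 [wait]  ⇒ S*(3)=74.8671
t_2: node(2,0) S=62.1613 payoff=44.7987 vs cont=42.3411 → 44.7987 [stop]  node(2,1) S=90.1700 payoff=16.7900 vs cont=20.6826 → 20.6826 [wait]  node(2,2) S=130.7989 payoff=0.0000 vs cont=6.0626 → 6.0626 [wait]  ⇒ S*(2)=62.1613
t_1: node(1,0) S=74.8671 payoff=32.0929 vs cont=31.5996 → 32.0929 [stop]  node(1,1) S=108.6008 payoff=0.0000 vs cont=12.8297 → 12.8297 [wait]  ⇒ S*(1)=74.8671
t_0: node(0,0) S=90.1700 payoff=16.7900 vs cont=21.6347 → 21.6347 [wait]  ⇒ S*(0)=-

price = 21.6347
boundary = - 74.8671 62.1613 74.8671 62.1613 74.8671 90.1700
tree:
21.6347
32.0929 12.8297
44.7987 20.6826 6.0626
55.3482 32.0929 10.9431 1.7699
64.1073 44.7987 19.1629 3.7468 0.0000
71.3799 55.3482 32.0929 7.9315 0.0000 0.0000
77.4183 64.1073 44.7987 16.7900 0.0000 0.0000 0.0000
82.4318 71.3799 55.3482 32.0929 0.0000 0.0000 0.0000 0.0000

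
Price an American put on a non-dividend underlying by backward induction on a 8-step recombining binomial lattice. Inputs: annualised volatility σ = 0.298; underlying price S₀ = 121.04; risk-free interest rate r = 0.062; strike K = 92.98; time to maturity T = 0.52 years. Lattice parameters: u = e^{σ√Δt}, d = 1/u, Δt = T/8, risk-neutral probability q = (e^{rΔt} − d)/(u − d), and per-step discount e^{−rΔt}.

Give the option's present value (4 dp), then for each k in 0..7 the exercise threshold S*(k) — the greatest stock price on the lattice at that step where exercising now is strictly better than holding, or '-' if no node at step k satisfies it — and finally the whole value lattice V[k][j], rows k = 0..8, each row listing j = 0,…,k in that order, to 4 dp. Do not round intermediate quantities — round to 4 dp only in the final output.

Δt=0.06500, u=1.07894, d=0.92684, q=0.50756, disc=e^(-rΔt)=0.99598
k=8 terminal: V=max(K-S,0) → 27.0682 16.2518 3.6605 0.0000 0.0000 0.0000 0.0000 0.0000 0.0000
k=7: j=0 S=71.1146 intr=21.8654 cont=21.4914 V=21.8654[EX]; j=1 S=82.7848 intr=10.1952 cont=9.8213 V=10.1952[EX]; j=2 S=96.3700 intr=0.0000 cont=1.7953 V=1.7953[hold]; j=3 S=112.1846 intr=0.0000 cont=0.0000 V=0.0000[hold]; j=4 S=130.5944 intr=0.0000 cont=0.0000 V=0.0000[hold]; j=5 S=152.0253 intr=0.0000 cont=0.0000 V=0.0000[hold]; j=6 S=176.9731 intr=0.0000 cont=0.0000 V=0.0000[hold]; j=7 S=206.0150 intr=0.0000 cont=0.0000 V=0.0000[hold]  S*(7)=82.7848
k=6: j=0 S=76.7282 intr=16.2518 cont=15.8779 V=16.2518[EX]; j=1 S=89.3195 intr=3.6605 cont=5.9079 V=5.9079[hold]; j=2 S=103.9771 intr=0.0000 cont=0.8805 V=0.8805[hold]; j=3 S=121.0400 intr=0.0000 cont=0.0000 V=0.0000[hold]; j=4 S=140.9030 intr=0.0000 cont=0.0000 V=0.0000[hold]; j=5 S=164.0256 intr=0.0000 cont=0.0000 V=0.0000[hold]; j=6 S=190.9427 intr=0.0000 cont=0.0000 V=0.0000[hold]  S*(6)=76.7282
k=5: j=0 S=82.7848 intr=10.1952 cont=10.9574 V=10.9574[hold]; j=1 S=96.3700 intr=0.0000 cont=3.3427 V=3.3427[hold]; j=2 S=112.1846 intr=0.0000 cont=0.4319 V=0.4319[hold]; j=3 S=130.5944 intr=0.0000 cont=0.0000 V=0.0000[hold]; j=4 S=152.0253 intr=0.0000 cont=0.0000 V=0.0000[hold]; j=5 S=176.9731 intr=0.0000 cont=0.0000 V=0.0000[hold]  S*(5)=-
k=4: j=0 S=89.3195 intr=3.6605 cont=7.0639 V=7.0639[hold]; j=1 S=103.9771 intr=0.0000 cont=1.8577 V=1.8577[hold]; j=2 S=121.0400 intr=0.0000 cont=0.2118 V=0.2118[hold]; j=3 S=140.9030 intr=0.0000 cont=0.0000 V=0.0000[hold]; j=4 S=164.0256 intr=0.0000 cont=0.0000 V=0.0000[hold]  S*(4)=-
k=3: j=0 S=96.3700 intr=0.0000 cont=4.4036 V=4.4036[hold]; j=1 S=112.1846 intr=0.0000 cont=1.0182 V=1.0182[hold]; j=2 S=130.5944 intr=0.0000 cont=0.1039 V=0.1039[hold]; j=3 S=152.0253 intr=0.0000 cont=0.0000 V=0.0000[hold]  S*(3)=-
k=2: j=0 S=103.9771 intr=0.0000 cont=2.6745 V=2.6745[hold]; j=1 S=121.0400 intr=0.0000 cont=0.5519 V=0.5519[hold]; j=2 S=140.9030 intr=0.0000 cont=0.0509 V=0.0509[hold]  S*(2)=-
k=1: j=0 S=112.1846 intr=0.0000 cont=1.5907 V=1.5907[hold]; j=1 S=130.5944 intr=0.0000 cont=0.2964 V=0.2964[hold]  S*(1)=-
k=0: j=0 S=121.0400 intr=0.0000 cont=0.9300 V=0.9300[hold]  S*(0)=-

price = 0.9300
boundary = - - - - - - 76.7282 82.7848
tree:
0.9300
1.5907 0.2964
2.6745 0.5519 0.0509
4.4036 1.0182 0.1039 0.0000
7.0639 1.8577 0.2118 0.0000 0.0000
10.9574 3.3427 0.4319 0.0000 0.0000 0.0000
16.2518 5.9079 0.8805 0.0000 0.0000 0.0000 0.0000
21.8654 10.1952 1.7953 0.0000 0.0000 0.0000 0.0000 0.0000
27.0682 16.2518 3.6605 0.0000 0.0000 0.0000 0.0000 0.0000 0.0000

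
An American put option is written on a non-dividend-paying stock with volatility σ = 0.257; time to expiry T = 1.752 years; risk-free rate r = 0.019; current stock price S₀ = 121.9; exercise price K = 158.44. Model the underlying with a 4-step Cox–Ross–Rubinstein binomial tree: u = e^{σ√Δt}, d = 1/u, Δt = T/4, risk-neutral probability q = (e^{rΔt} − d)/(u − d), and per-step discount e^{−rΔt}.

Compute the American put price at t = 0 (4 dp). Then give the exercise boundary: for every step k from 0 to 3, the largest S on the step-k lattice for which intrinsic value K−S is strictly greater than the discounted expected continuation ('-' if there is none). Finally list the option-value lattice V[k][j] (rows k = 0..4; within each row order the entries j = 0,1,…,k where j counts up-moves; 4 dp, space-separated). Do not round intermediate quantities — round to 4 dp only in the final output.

Δt=0.43800  u=1.18541  d=0.84359  q=0.48203  discount=0.99171
step 4 (expiry): payoffs max(K−S,0) = 96.7048 71.6902 36.5400 0.0000 0.0000
step 3: (k=3,j=0): S=73.1814, (K−S)⁺=85.2586, hold=83.9455 ⇒ V=85.2586 exercise | (k=3,j=1): S=102.8338, (K−S)⁺=55.6062, hold=54.2931 ⇒ V=55.6062 exercise | (k=3,j=2): S=144.5012, (K−S)⁺=13.9388, hold=18.7698 ⇒ V=18.7698 continue | (k=3,j=3): S=203.0518, (K−S)⁺=0.0000, hold=0.0000 ⇒ V=0.0000 continue  boundary S*=102.8338
step 2: (k=2,j=0): S=86.7498, (K−S)⁺=71.6902, hold=70.3772 ⇒ V=71.6902 exercise | (k=2,j=1): S=121.9000, (K−S)⁺=36.5400, hold=37.5363 ⇒ V=37.5363 continue | (k=2,j=2): S=171.2928, (K−S)⁺=0.0000, hold=9.6417 ⇒ V=9.6417 continue  boundary S*=86.7498
step 1: (k=1,j=0): S=102.8338, (K−S)⁺=55.6062, hold=54.7694 ⇒ V=55.6062 exercise | (k=1,j=1): S=144.5012, (K−S)⁺=13.9388, hold=23.8906 ⇒ V=23.8906 continue  boundary S*=102.8338
step 0: (k=0,j=0): S=121.9000, (K−S)⁺=36.5400, hold=39.9842 ⇒ V=39.9842 continue  boundary S*=-

price = 39.9842
boundary = - 102.8338 86.7498 102.8338
tree:
39.9842
55.6062 23.8906
71.6902 37.5363 9.6417
85.2586 55.6062 18.7698 0.0000
96.7048 71.6902 36.5400 0.0000 0.0000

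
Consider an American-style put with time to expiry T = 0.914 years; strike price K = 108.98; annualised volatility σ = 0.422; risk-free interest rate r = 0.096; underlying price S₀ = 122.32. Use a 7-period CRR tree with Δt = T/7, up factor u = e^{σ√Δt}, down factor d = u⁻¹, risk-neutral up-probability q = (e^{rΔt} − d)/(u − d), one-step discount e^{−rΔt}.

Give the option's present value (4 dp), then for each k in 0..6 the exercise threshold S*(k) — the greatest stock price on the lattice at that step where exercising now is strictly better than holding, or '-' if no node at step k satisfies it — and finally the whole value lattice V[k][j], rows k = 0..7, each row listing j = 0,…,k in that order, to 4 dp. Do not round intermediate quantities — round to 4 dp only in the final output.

Δt=0.13057  u=1.16473  d=0.85857  q=0.50315  discount=0.98754
step 7 (expiry): payoffs max(K−S,0) = 66.9147 51.9145 31.5654 3.9598 0.0000 0.0000 0.0000 0.0000
step 6: (k=6,j=0): S=48.9946, (K−S)⁺=59.9854, hold=58.6278 ⇒ V=59.9854 exercise | (k=6,j=1): S=66.4658, (K−S)⁺=42.5142, hold=41.1567 ⇒ V=42.5142 exercise | (k=6,j=2): S=90.1670, (K−S)⁺=18.8130, hold=17.4554 ⇒ V=18.8130 exercise | (k=6,j=3): S=122.3200, (K−S)⁺=0.0000, hold=1.9429 ⇒ V=1.9429 continue | (k=6,j=4): S=165.9385, (K−S)⁺=0.0000, hold=0.0000 ⇒ V=0.0000 continue | (k=6,j=5): S=225.1110, (K−S)⁺=0.0000, hold=0.0000 ⇒ V=0.0000 continue | (k=6,j=6): S=305.3841, (K−S)⁺=0.0000, hold=0.0000 ⇒ V=0.0000 continue  boundary S*=90.1670
step 5: (k=5,j=0): S=57.0655, (K−S)⁺=51.9145, hold=50.5570 ⇒ V=51.9145 exercise | (k=5,j=1): S=77.4146, (K−S)⁺=31.5654, hold=30.2079 ⇒ V=31.5654 exercise | (k=5,j=2): S=105.0202, (K−S)⁺=3.9598, hold=10.1962 ⇒ V=10.1962 continue | (k=5,j=3): S=142.4696, (K−S)⁺=0.0000, hold=0.9533 ⇒ V=0.9533 continue | (k=5,j=4): S=193.2733, (K−S)⁺=0.0000, hold=0.0000 ⇒ V=0.0000 continue | (k=5,j=5): S=262.1933, (K−S)⁺=0.0000, hold=0.0000 ⇒ V=0.0000 continue  boundary S*=77.4146
step 4: (k=4,j=0): S=66.4658, (K−S)⁺=42.5142, hold=41.1567 ⇒ V=42.5142 exercise | (k=4,j=1): S=90.1670, (K−S)⁺=18.8130, hold=20.5542 ⇒ V=20.5542 continue | (k=4,j=2): S=122.3200, (K−S)⁺=0.0000, hold=5.4765 ⇒ V=5.4765 continue | (k=4,j=3): S=165.9385, (K−S)⁺=0.0000, hold=0.4678 ⇒ V=0.4678 continue | (k=4,j=4): S=225.1110, (K−S)⁺=0.0000, hold=0.0000 ⇒ V=0.0000 continue  boundary S*=66.4658
step 3: (k=3,j=0): S=77.4146, (K−S)⁺=31.5654, hold=31.0730 ⇒ V=31.5654 exercise | (k=3,j=1): S=105.0202, (K−S)⁺=3.9598, hold=12.8063 ⇒ V=12.8063 continue | (k=3,j=2): S=142.4696, (K−S)⁺=0.0000, hold=2.9195 ⇒ V=2.9195 continue | (k=3,j=3): S=193.2733, (K−S)⁺=0.0000, hold=0.2295 ⇒ V=0.2295 continue  boundary S*=77.4146
step 2: (k=2,j=0): S=90.1670, (K−S)⁺=18.8130, hold=21.8511 ⇒ V=21.8511 continue | (k=2,j=1): S=122.3200, (K−S)⁺=0.0000, hold=7.7342 ⇒ V=7.7342 continue | (k=2,j=2): S=165.9385, (K−S)⁺=0.0000, hold=1.5465 ⇒ V=1.5465 continue  boundary S*=-
step 1: (k=1,j=0): S=105.0202, (K−S)⁺=3.9598, hold=14.5644 ⇒ V=14.5644 continue | (k=1,j=1): S=142.4696, (K−S)⁺=0.0000, hold=4.5633 ⇒ V=4.5633 continue  boundary S*=-
step 0: (k=0,j=0): S=122.3200, (K−S)⁺=0.0000, hold=9.4136 ⇒ V=9.4136 continue  boundary S*=-

price = 9.4136
boundary = - - - 77.4146 66.4658 77.4146 90.1670
tree:
9.4136
14.5644 4.5633
21.8511 7.7342 1.5465
31.5654 12.8063 2.9195 0.2295
42.5142 20.5542 5.4765 0.4678 0.0000
51.9145 31.5654 10.1962 0.9533 0.0000 0.0000
59.9854 42.5142 18.8130 1.9429 0.0000 0.0000 0.0000
66.9147 51.9145 31.5654 3.9598 0.0000 0.0000 0.0000 0.0000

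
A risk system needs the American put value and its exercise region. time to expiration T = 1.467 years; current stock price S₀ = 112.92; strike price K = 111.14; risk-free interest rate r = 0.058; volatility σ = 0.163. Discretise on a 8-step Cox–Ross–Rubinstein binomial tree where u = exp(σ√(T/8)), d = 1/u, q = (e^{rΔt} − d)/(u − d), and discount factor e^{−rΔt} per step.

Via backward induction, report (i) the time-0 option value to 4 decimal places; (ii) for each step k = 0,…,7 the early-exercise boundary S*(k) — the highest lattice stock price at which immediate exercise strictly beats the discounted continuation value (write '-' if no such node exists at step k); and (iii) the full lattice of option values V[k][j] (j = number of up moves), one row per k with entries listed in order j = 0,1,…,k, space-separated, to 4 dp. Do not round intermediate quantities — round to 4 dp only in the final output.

price = 4.8665
boundary = - - 98.2071 91.5860 98.2071 91.5860 98.2071 105.3069
tree:
4.8665
8.0704 2.4329
12.9329 4.3901 0.9359
19.5540 7.6828 1.8774 0.2113
25.7287 12.9329 3.6894 0.4843 0.0000
31.4872 19.5540 7.0496 1.1101 0.0000 0.0000
36.8573 25.7287 12.9329 2.5447 0.0000 0.0000 0.0000
41.8655 31.4872 19.5540 5.8331 0.0000 0.0000 0.0000 0.0000
46.5360 36.8573 25.7287 12.9329 0.0000 0.0000 0.0000 0.0000 0.0000

Δt=0.18338  u=1.07229  d=0.93258  q=0.55909  discount=0.98942
step 8 (expiry): payoffs max(K−S,0) = 46.5360 36.8573 25.7287 12.9329 0.0000 0.0000 0.0000 0.0000 0.0000
step 7: (k=7,j=0): S=69.2745, (K−S)⁺=41.8655, hold=40.6897 ⇒ V=41.8655 exercise | (k=7,j=1): S=79.6528, (K−S)⁺=31.4872, hold=30.3114 ⇒ V=31.4872 exercise | (k=7,j=2): S=91.5860, (K−S)⁺=19.5540, hold=18.3782 ⇒ V=19.5540 exercise | (k=7,j=3): S=105.3069, (K−S)⁺=5.8331, hold=5.6419 ⇒ V=5.8331 exercise | (k=7,j=4): S=121.0834, (K−S)⁺=0.0000, hold=0.0000 ⇒ V=0.0000 continue | (k=7,j=5): S=139.2235, (K−S)⁺=0.0000, hold=0.0000 ⇒ V=0.0000 continue | (k=7,j=6): S=160.0812, (K−S)⁺=0.0000, hold=0.0000 ⇒ V=0.0000 continue | (k=7,j=7): S=184.0637, (K−S)⁺=0.0000, hold=0.0000 ⇒ V=0.0000 continue  boundary S*=105.3069
step 6: (k=6,j=0): S=74.2827, (K−S)⁺=36.8573, hold=35.6816 ⇒ V=36.8573 exercise | (k=6,j=1): S=85.4113, (K−S)⁺=25.7287, hold=24.5529 ⇒ V=25.7287 exercise | (k=6,j=2): S=98.2071, (K−S)⁺=12.9329, hold=11.7571 ⇒ V=12.9329 exercise | (k=6,j=3): S=112.9200, (K−S)⁺=0.0000, hold=2.5447 ⇒ V=2.5447 continue | (k=6,j=4): S=129.8371, (K−S)⁺=0.0000, hold=0.0000 ⇒ V=0.0000 continue | (k=6,j=5): S=149.2886, (K−S)⁺=0.0000, hold=0.0000 ⇒ V=0.0000 continue | (k=6,j=6): S=171.6542, (K−S)⁺=0.0000, hold=0.0000 ⇒ V=0.0000 continue  boundary S*=98.2071
step 5: (k=5,j=0): S=79.6528, (K−S)⁺=31.4872, hold=30.3114 ⇒ V=31.4872 exercise | (k=5,j=1): S=91.5860, (K−S)⁺=19.5540, hold=18.3782 ⇒ V=19.5540 exercise | (k=5,j=2): S=105.3069, (K−S)⁺=5.8331, hold=7.0496 ⇒ V=7.0496 continue | (k=5,j=3): S=121.0834, (K−S)⁺=0.0000, hold=1.1101 ⇒ V=1.1101 continue | (k=5,j=4): S=139.2235, (K−S)⁺=0.0000, hold=0.0000 ⇒ V=0.0000 continue | (k=5,j=5): S=160.0812, (K−S)⁺=0.0000, hold=0.0000 ⇒ V=0.0000 continue  boundary S*=91.5860
step 4: (k=4,j=0): S=85.4113, (K−S)⁺=25.7287, hold=24.5529 ⇒ V=25.7287 exercise | (k=4,j=1): S=98.2071, (K−S)⁺=12.9329, hold=12.4300 ⇒ V=12.9329 exercise | (k=4,j=2): S=112.9200, (K−S)⁺=0.0000, hold=3.6894 ⇒ V=3.6894 continue | (k=4,j=3): S=129.8371, (K−S)⁺=0.0000, hold=0.4843 ⇒ V=0.4843 continue | (k=4,j=4): S=149.2886, (K−S)⁺=0.0000, hold=0.0000 ⇒ V=0.0000 continue  boundary S*=98.2071
step 3: (k=3,j=0): S=91.5860, (K−S)⁺=19.5540, hold=18.3782 ⇒ V=19.5540 exercise | (k=3,j=1): S=105.3069, (K−S)⁺=5.8331, hold=7.6828 ⇒ V=7.6828 continue | (k=3,j=2): S=121.0834, (K−S)⁺=0.0000, hold=1.8774 ⇒ V=1.8774 continue | (k=3,j=3): S=139.2235, (K−S)⁺=0.0000, hold=0.2113 ⇒ V=0.2113 continue  boundary S*=91.5860
step 2: (k=2,j=0): S=98.2071, (K−S)⁺=12.9329, hold=12.7803 ⇒ V=12.9329 exercise | (k=2,j=1): S=112.9200, (K−S)⁺=0.0000, hold=4.3901 ⇒ V=4.3901 continue | (k=2,j=2): S=129.8371, (K−S)⁺=0.0000, hold=0.9359 ⇒ V=0.9359 continue  boundary S*=98.2071
step 1: (k=1,j=0): S=105.3069, (K−S)⁺=5.8331, hold=8.0704 ⇒ V=8.0704 continue | (k=1,j=1): S=121.0834, (K−S)⁺=0.0000, hold=2.4329 ⇒ V=2.4329 continue  boundary S*=-
step 0: (k=0,j=0): S=112.9200, (K−S)⁺=0.0000, hold=4.8665 ⇒ V=4.8665 continue  boundary S*=-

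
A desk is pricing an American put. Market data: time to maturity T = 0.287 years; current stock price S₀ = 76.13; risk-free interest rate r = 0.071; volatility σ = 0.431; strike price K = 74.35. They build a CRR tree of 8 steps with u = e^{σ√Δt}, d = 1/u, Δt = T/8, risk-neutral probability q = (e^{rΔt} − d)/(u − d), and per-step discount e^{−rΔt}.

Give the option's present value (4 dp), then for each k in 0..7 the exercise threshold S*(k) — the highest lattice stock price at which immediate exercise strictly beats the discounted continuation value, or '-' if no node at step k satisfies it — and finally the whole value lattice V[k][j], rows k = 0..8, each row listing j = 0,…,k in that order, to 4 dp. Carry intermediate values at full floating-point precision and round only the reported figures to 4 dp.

params: Δt=0.03587 u=1.08506 d=0.92161 q=0.49521 e^(-rΔt)=0.99746
t_8 payoffs: 34.7287 27.7017 19.4285 9.6880 0.0000 0.0000 0.0000 0.0000 0.0000
t_7: node(7,0) S=42.9915 payoff=31.3585 vs cont=31.1694 → 31.3585 [stop]  node(7,1) S=50.6161 payoff=23.7339 vs cont=23.5447 → 23.7339 [stop]  node(7,2) S=59.5931 payoff=14.7569 vs cont=14.5678 → 14.7569 [stop]  node(7,3) S=70.1621 payoff=4.1879 vs cont=4.8780 → 4.8780 [wait]  node(7,4) S=82.6055 payoff=0.0000 vs cont=0.0000 → 0.0000 [wait]  node(7,5) S=97.2559 payoff=0.0000 vs cont=0.0000 → 0.0000 [wait]  node(7,6) S=114.5045 payoff=0.0000 vs cont=0.0000 → 0.0000 [wait]  node(7,7) S=134.8123 payoff=0.0000 vs cont=0.0000 → 0.0000 [wait]  ⇒ S*(7)=59.5931
t_6: node(6,0) S=46.6483 payoff=27.7017 vs cont=27.5126 → 27.7017 [stop]  node(6,1) S=54.9215 payoff=19.4285 vs cont=19.2394 → 19.4285 [stop]  node(6,2) S=64.6620 payoff=9.6880 vs cont=9.8397 → 9.8397 [wait]  node(6,3) S=76.1300 payoff=0.0000 vs cont=2.4561 → 2.4561 [wait]  node(6,4) S=89.6319 payoff=0.0000 vs cont=0.0000 → 0.0000 [wait]  node(6,5) S=105.5284 payoff=0.0000 vs cont=0.0000 → 0.0000 [wait]  node(6,6) S=124.2442 payoff=0.0000 vs cont=0.0000 → 0.0000 [wait]  ⇒ S*(6)=54.9215
t_5: node(5,0) S=50.6161 payoff=23.7339 vs cont=23.5447 → 23.7339 [stop]  node(5,1) S=59.5931 payoff=14.7569 vs cont=14.6427 → 14.7569 [stop]  node(5,2) S=70.1621 payoff=4.1879 vs cont=6.1676 → 6.1676 [wait]  node(5,3) S=82.6055 payoff=0.0000 vs cont=1.2367 → 1.2367 [wait]  node(5,4) S=97.2559 payoff=0.0000 vs cont=0.0000 → 0.0000 [wait]  node(5,5) S=114.5045 payoff=0.0000 vs cont=0.0000 → 0.0000 [wait]  ⇒ S*(5)=59.5931
t_4: node(4,0) S=54.9215 payoff=19.4285 vs cont=19.2394 → 19.4285 [stop]  node(4,1) S=64.6620 payoff=9.6880 vs cont=10.4767 → 10.4767 [wait]  node(4,2) S=76.1300 payoff=0.0000 vs cont=3.7163 → 3.7163 [wait]  node(4,3) S=89.6319 payoff=0.0000 vs cont=0.6227 → 0.6227 [wait]  node(4,4) S=105.5284 payoff=0.0000 vs cont=0.0000 → 0.0000 [wait]  ⇒ S*(4)=54.9215
t_3: node(3,0) S=59.5931 payoff=14.7569 vs cont=14.9574 → 14.9574 [wait]  node(3,1) S=70.1621 payoff=4.1879 vs cont=7.1108 → 7.1108 [wait]  node(3,2) S=82.6055 payoff=0.0000 vs cont=2.1788 → 2.1788 [wait]  node(3,3) S=97.2559 payoff=0.0000 vs cont=0.3135 → 0.3135 [wait]  ⇒ S*(3)=-
t_2: node(2,0) S=64.6620 payoff=9.6880 vs cont=11.0435 → 11.0435 [wait]  node(2,1) S=76.1300 payoff=0.0000 vs cont=4.6565 → 4.6565 [wait]  node(2,2) S=89.6319 payoff=0.0000 vs cont=1.2519 → 1.2519 [wait]  ⇒ S*(2)=-
t_1: node(1,0) S=70.1621 payoff=4.1879 vs cont=7.8606 → 7.8606 [wait]  node(1,1) S=82.6055 payoff=0.0000 vs cont=2.9630 → 2.9630 [wait]  ⇒ S*(1)=-
t_0: node(0,0) S=76.1300 payoff=0.0000 vs cont=5.4214 → 5.4214 [wait]  ⇒ S*(0)=-

price = 5.4214
boundary = - - - - 54.9215 59.5931 54.9215 59.5931
tree:
5.4214
7.8606 2.9630
11.0435 4.6565 1.2519
14.9574 7.1108 2.1788 0.3135
19.4285 10.4767 3.7163 0.6227 0.0000
23.7339 14.7569 6.1676 1.2367 0.0000 0.0000
27.7017 19.4285 9.8397 2.4561 0.0000 0.0000 0.0000
31.3585 23.7339 14.7569 4.8780 0.0000 0.0000 0.0000 0.0000
34.7287 27.7017 19.4285 9.6880 0.0000 0.0000 0.0000 0.0000 0.0000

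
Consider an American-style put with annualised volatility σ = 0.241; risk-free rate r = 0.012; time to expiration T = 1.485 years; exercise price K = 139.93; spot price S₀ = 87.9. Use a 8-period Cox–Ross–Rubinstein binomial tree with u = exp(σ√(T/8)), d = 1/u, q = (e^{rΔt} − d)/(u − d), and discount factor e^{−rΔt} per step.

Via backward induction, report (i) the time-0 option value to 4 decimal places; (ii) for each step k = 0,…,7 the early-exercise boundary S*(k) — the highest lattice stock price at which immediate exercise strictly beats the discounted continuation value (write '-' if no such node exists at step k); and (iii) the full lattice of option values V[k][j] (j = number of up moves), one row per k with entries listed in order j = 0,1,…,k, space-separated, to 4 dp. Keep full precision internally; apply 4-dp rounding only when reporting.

price = 52.0300
boundary = 87.9000 79.2309 87.9000 79.2309 87.9000 97.5176 108.1875 120.0248
tree:
52.0300
60.6991 42.8796
68.5131 52.0300 33.3520
75.5566 60.6991 42.4598 23.8258
81.9053 68.5131 52.0300 32.4841 14.7336
87.6280 75.5566 60.6991 42.4124 22.0820 6.9917
92.7862 81.9053 68.5131 52.0300 31.7425 11.9167 1.7898
97.4357 87.6280 75.5566 60.6991 42.4124 19.9052 3.4816 0.0000
101.6267 92.7862 81.9053 68.5131 52.0300 31.7425 6.7726 0.0000 0.0000

Δt=0.18563  u=1.10942  d=0.90138  q=0.48478  discount=0.99777
step 8 (expiry): payoffs max(K−S,0) = 101.6267 92.7862 81.9053 68.5131 52.0300 31.7425 6.7726 0.0000 0.0000
step 7: (k=7,j=0): S=42.4943, (K−S)⁺=97.4357, hold=97.1244 ⇒ V=97.4357 exercise | (k=7,j=1): S=52.3020, (K−S)⁺=87.6280, hold=87.3166 ⇒ V=87.6280 exercise | (k=7,j=2): S=64.3734, (K−S)⁺=75.5566, hold=75.2452 ⇒ V=75.5566 exercise | (k=7,j=3): S=79.2309, (K−S)⁺=60.6991, hold=60.3877 ⇒ V=60.6991 exercise | (k=7,j=4): S=97.5176, (K−S)⁺=42.4124, hold=42.1011 ⇒ V=42.4124 exercise | (k=7,j=5): S=120.0248, (K−S)⁺=19.9052, hold=19.5938 ⇒ V=19.9052 exercise | (k=7,j=6): S=147.7268, (K−S)⁺=0.0000, hold=3.4816 ⇒ V=3.4816 continue | (k=7,j=7): S=181.8224, (K−S)⁺=0.0000, hold=0.0000 ⇒ V=0.0000 continue  boundary S*=120.0248
step 6: (k=6,j=0): S=47.1438, (K−S)⁺=92.7862, hold=92.4749 ⇒ V=92.7862 exercise | (k=6,j=1): S=58.0247, (K−S)⁺=81.9053, hold=81.5940 ⇒ V=81.9053 exercise | (k=6,j=2): S=71.4169, (K−S)⁺=68.5131, hold=68.2018 ⇒ V=68.5131 exercise | (k=6,j=3): S=87.9000, (K−S)⁺=52.0300, hold=51.7187 ⇒ V=52.0300 exercise | (k=6,j=4): S=108.1875, (K−S)⁺=31.7425, hold=31.4312 ⇒ V=31.7425 exercise | (k=6,j=5): S=133.1574, (K−S)⁺=6.7726, hold=11.9167 ⇒ V=11.9167 continue | (k=6,j=6): S=163.8904, (K−S)⁺=0.0000, hold=1.7898 ⇒ V=1.7898 continue  boundary S*=108.1875
step 5: (k=5,j=0): S=52.3020, (K−S)⁺=87.6280, hold=87.3166 ⇒ V=87.6280 exercise | (k=5,j=1): S=64.3734, (K−S)⁺=75.5566, hold=75.2452 ⇒ V=75.5566 exercise | (k=5,j=2): S=79.2309, (K−S)⁺=60.6991, hold=60.3877 ⇒ V=60.6991 exercise | (k=5,j=3): S=97.5176, (K−S)⁺=42.4124, hold=42.1011 ⇒ V=42.4124 exercise | (k=5,j=4): S=120.0248, (K−S)⁺=19.9052, hold=22.0820 ⇒ V=22.0820 continue | (k=5,j=5): S=147.7268, (K−S)⁺=0.0000, hold=6.9917 ⇒ V=6.9917 continue  boundary S*=97.5176
step 4: (k=4,j=0): S=58.0247, (K−S)⁺=81.9053, hold=81.5940 ⇒ V=81.9053 exercise | (k=4,j=1): S=71.4169, (K−S)⁺=68.5131, hold=68.2018 ⇒ V=68.5131 exercise | (k=4,j=2): S=87.9000, (K−S)⁺=52.0300, hold=51.7187 ⇒ V=52.0300 exercise | (k=4,j=3): S=108.1875, (K−S)⁺=31.7425, hold=32.4841 ⇒ V=32.4841 continue | (k=4,j=4): S=133.1574, (K−S)⁺=6.7726, hold=14.7336 ⇒ V=14.7336 continue  boundary S*=87.9000
step 3: (k=3,j=0): S=64.3734, (K−S)⁺=75.5566, hold=75.2452 ⇒ V=75.5566 exercise | (k=3,j=1): S=79.2309, (K−S)⁺=60.6991, hold=60.3877 ⇒ V=60.6991 exercise | (k=3,j=2): S=97.5176, (K−S)⁺=42.4124, hold=42.4598 ⇒ V=42.4598 continue | (k=3,j=3): S=120.0248, (K−S)⁺=19.9052, hold=23.8258 ⇒ V=23.8258 continue  boundary S*=79.2309
step 2: (k=2,j=0): S=71.4169, (K−S)⁺=68.5131, hold=68.2018 ⇒ V=68.5131 exercise | (k=2,j=1): S=87.9000, (K−S)⁺=52.0300, hold=51.7416 ⇒ V=52.0300 exercise | (k=2,j=2): S=108.1875, (K−S)⁺=31.7425, hold=33.3520 ⇒ V=33.3520 continue  boundary S*=87.9000
step 1: (k=1,j=0): S=79.2309, (K−S)⁺=60.6991, hold=60.3877 ⇒ V=60.6991 exercise | (k=1,j=1): S=97.5176, (K−S)⁺=42.4124, hold=42.8796 ⇒ V=42.8796 continue  boundary S*=79.2309
step 0: (k=0,j=0): S=87.9000, (K−S)⁺=52.0300, hold=51.9446 ⇒ V=52.0300 exercise  boundary S*=87.9000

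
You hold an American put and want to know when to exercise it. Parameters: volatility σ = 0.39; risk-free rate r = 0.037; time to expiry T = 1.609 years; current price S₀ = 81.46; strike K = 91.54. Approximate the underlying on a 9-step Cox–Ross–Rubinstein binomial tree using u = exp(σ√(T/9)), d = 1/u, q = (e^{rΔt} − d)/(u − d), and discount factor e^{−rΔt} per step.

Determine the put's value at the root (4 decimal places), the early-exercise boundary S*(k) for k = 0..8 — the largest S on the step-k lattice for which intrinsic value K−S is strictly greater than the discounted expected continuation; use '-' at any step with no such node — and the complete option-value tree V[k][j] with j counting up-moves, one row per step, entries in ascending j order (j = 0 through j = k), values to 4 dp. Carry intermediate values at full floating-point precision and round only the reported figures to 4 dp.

price = 19.6957
boundary = - - - 49.6705 42.1195 49.6705 58.5752 49.6705 58.5752
tree:
19.6957
26.1161 12.9825
33.6055 18.3286 7.3452
41.8695 25.0790 11.2375 3.2118
49.4205 33.0884 16.7113 5.4370 0.8351
55.8236 41.8695 23.9922 9.0204 1.6131 0.0000
61.2532 49.4205 32.9648 14.5615 3.1162 0.0000 0.0000
65.8575 55.8236 41.8695 22.5969 6.0197 0.0000 0.0000 0.0000
69.7618 61.2532 49.4205 32.9648 11.6286 0.0000 0.0000 0.0000 0.0000
73.0726 65.8575 55.8236 41.8695 22.4637 0.0000 0.0000 0.0000 0.0000 0.0000

params: Δt=0.17878 u=1.17928 d=0.84798 q=0.47890 e^(-rΔt)=0.99341
t_9 payoffs: 73.0726 65.8575 55.8236 41.8695 22.4637 0.0000 0.0000 0.0000 0.0000 0.0000
t_8: node(8,0) S=21.7782 payoff=69.7618 vs cont=69.1583 → 69.7618 [stop]  node(8,1) S=30.2868 payoff=61.2532 vs cont=60.6497 → 61.2532 [stop]  node(8,2) S=42.1195 payoff=49.4205 vs cont=48.8170 → 49.4205 [stop]  node(8,3) S=58.5752 payoff=32.9648 vs cont=32.3613 → 32.9648 [stop]  node(8,4) S=81.4600 payoff=10.0800 vs cont=11.6286 → 11.6286 [wait]  node(8,5) S=113.2857 payoff=0.0000 vs cont=0.0000 → 0.0000 [wait]  node(8,6) S=157.5453 payoff=0.0000 vs cont=0.0000 → 0.0000 [wait]  node(8,7) S=219.0968 payoff=0.0000 vs cont=0.0000 → 0.0000 [wait]  node(8,8) S=304.6959 payoff=0.0000 vs cont=0.0000 → 0.0000 [wait]  ⇒ S*(8)=58.5752
t_7: node(7,0) S=25.6825 payoff=65.8575 vs cont=65.2540 → 65.8575 [stop]  node(7,1) S=35.7164 payoff=55.8236 vs cont=55.2201 → 55.8236 [stop]  node(7,2) S=49.6705 payoff=41.8695 vs cont=41.2660 → 41.8695 [stop]  node(7,3) S=69.0763 payoff=22.4637 vs cont=22.5969 → 22.5969 [wait]  node(7,4) S=96.0638 payoff=0.0000 vs cont=6.0197 → 6.0197 [wait]  node(7,5) S=133.5950 payoff=0.0000 vs cont=0.0000 → 0.0000 [wait]  node(7,6) S=185.7893 payoff=0.0000 vs cont=0.0000 → 0.0000 [wait]  node(7,7) S=258.3755 payoff=0.0000 vs cont=0.0000 → 0.0000 [wait]  ⇒ S*(7)=49.6705
t_6: node(6,0) S=30.2868 payoff=61.2532 vs cont=60.6497 → 61.2532 [stop]  node(6,1) S=42.1195 payoff=49.4205 vs cont=48.8170 → 49.4205 [stop]  node(6,2) S=58.5752 payoff=32.9648 vs cont=32.4247 → 32.9648 [stop]  node(6,3) S=81.4600 payoff=10.0800 vs cont=14.5615 → 14.5615 [wait]  node(6,4) S=113.2857 payoff=0.0000 vs cont=3.1162 → 3.1162 [wait]  node(6,5) S=157.5453 payoff=0.0000 vs cont=0.0000 → 0.0000 [wait]  node(6,6) S=219.0968 payoff=0.0000 vs cont=0.0000 → 0.0000 [wait]  ⇒ S*(6)=58.5752
t_5: node(5,0) S=35.7164 payoff=55.8236 vs cont=55.2201 → 55.8236 [stop]  node(5,1) S=49.6705 payoff=41.8695 vs cont=41.2660 → 41.8695 [stop]  node(5,2) S=69.0763 payoff=22.4637 vs cont=23.9922 → 23.9922 [wait]  node(5,3) S=96.0638 payoff=0.0000 vs cont=9.0204 → 9.0204 [wait]  node(5,4) S=133.5950 payoff=0.0000 vs cont=1.6131 → 1.6131 [wait]  node(5,5) S=185.7893 payoff=0.0000 vs cont=0.0000 → 0.0000 [wait]  ⇒ S*(5)=49.6705
t_4: node(4,0) S=42.1195 payoff=49.4205 vs cont=48.8170 → 49.4205 [stop]  node(4,1) S=58.5752 payoff=32.9648 vs cont=33.0884 → 33.0884 [wait]  node(4,2) S=81.4600 payoff=10.0800 vs cont=16.7113 → 16.7113 [wait]  node(4,3) S=113.2857 payoff=0.0000 vs cont=5.4370 → 5.4370 [wait]  node(4,4) S=157.5453 payoff=0.0000 vs cont=0.8351 → 0.8351 [wait]  ⇒ S*(4)=42.1195
t_3: node(3,0) S=49.6705 payoff=41.8695 vs cont=41.3248 → 41.8695 [stop]  node(3,1) S=69.0763 payoff=22.4637 vs cont=25.0790 → 25.0790 [wait]  node(3,2) S=96.0638 payoff=0.0000 vs cont=11.2375 → 11.2375 [wait]  node(3,3) S=133.5950 payoff=0.0000 vs cont=3.2118 → 3.2118 [wait]  ⇒ S*(3)=49.6705
t_2: node(2,0) S=58.5752 payoff=32.9648 vs cont=33.6055 → 33.6055 [wait]  node(2,1) S=81.4600 payoff=10.0800 vs cont=18.3286 → 18.3286 [wait]  node(2,2) S=113.2857 payoff=0.0000 vs cont=7.3452 → 7.3452 [wait]  ⇒ S*(2)=-
t_1: node(1,0) S=69.0763 payoff=22.4637 vs cont=26.1161 → 26.1161 [wait]  node(1,1) S=96.0638 payoff=0.0000 vs cont=12.9825 → 12.9825 [wait]  ⇒ S*(1)=-
t_0: node(0,0) S=81.4600 payoff=10.0800 vs cont=19.6957 → 19.6957 [wait]  ⇒ S*(0)=-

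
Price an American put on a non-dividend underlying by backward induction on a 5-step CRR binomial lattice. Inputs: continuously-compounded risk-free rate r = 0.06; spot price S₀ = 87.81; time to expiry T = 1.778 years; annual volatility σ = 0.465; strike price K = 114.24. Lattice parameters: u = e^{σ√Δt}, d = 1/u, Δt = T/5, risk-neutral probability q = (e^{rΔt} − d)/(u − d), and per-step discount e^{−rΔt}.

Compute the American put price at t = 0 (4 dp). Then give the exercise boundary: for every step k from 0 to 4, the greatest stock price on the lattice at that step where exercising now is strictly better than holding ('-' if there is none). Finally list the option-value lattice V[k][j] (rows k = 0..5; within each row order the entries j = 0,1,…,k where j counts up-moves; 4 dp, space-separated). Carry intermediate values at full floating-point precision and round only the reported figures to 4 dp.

price = 33.6894
boundary = - 66.5455 50.4305 66.5455 87.8100
tree:
33.6894
47.6945 19.4128
63.8095 31.0753 7.1272
76.0220 47.6945 13.7249 0.0000
85.2771 63.8095 26.4300 0.0000 0.0000
92.2909 76.0220 47.6945 0.0000 0.0000 0.0000

params: Δt=0.35560 u=1.31955 d=0.75783 q=0.46951 e^(-rΔt)=0.97889
t_5 payoffs: 92.2909 76.0220 47.6945 0.0000 0.0000 0.0000
t_4: node(4,0) S=28.9629 payoff=85.2771 vs cont=82.8655 → 85.2771 [stop]  node(4,1) S=50.4305 payoff=63.8095 vs cont=61.3979 → 63.8095 [stop]  node(4,2) S=87.8100 payoff=26.4300 vs cont=24.7673 → 26.4300 [stop]  node(4,3) S=152.8955 payoff=0.0000 vs cont=0.0000 → 0.0000 [wait]  node(4,4) S=266.2230 payoff=0.0000 vs cont=0.0000 → 0.0000 [wait]  ⇒ S*(4)=87.8100
t_3: node(3,0) S=38.2180 payoff=76.0220 vs cont=73.6104 → 76.0220 [stop]  node(3,1) S=66.5455 payoff=47.6945 vs cont=45.2829 → 47.6945 [stop]  node(3,2) S=115.8696 payoff=0.0000 vs cont=13.7249 → 13.7249 [wait]  node(3,3) S=201.7531 payoff=0.0000 vs cont=0.0000 → 0.0000 [wait]  ⇒ S*(3)=66.5455
t_2: node(2,0) S=50.4305 payoff=63.8095 vs cont=61.3979 → 63.8095 [stop]  node(2,1) S=87.8100 payoff=26.4300 vs cont=31.0753 → 31.0753 [wait]  node(2,2) S=152.8955 payoff=0.0000 vs cont=7.1272 → 7.1272 [wait]  ⇒ S*(2)=50.4305
t_1: node(1,0) S=66.5455 payoff=47.6945 vs cont=47.4179 → 47.6945 [stop]  node(1,1) S=115.8696 payoff=0.0000 vs cont=19.4128 → 19.4128 [wait]  ⇒ S*(1)=66.5455
t_0: node(0,0) S=87.8100 payoff=26.4300 vs cont=33.6894 → 33.6894 [wait]  ⇒ S*(0)=-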